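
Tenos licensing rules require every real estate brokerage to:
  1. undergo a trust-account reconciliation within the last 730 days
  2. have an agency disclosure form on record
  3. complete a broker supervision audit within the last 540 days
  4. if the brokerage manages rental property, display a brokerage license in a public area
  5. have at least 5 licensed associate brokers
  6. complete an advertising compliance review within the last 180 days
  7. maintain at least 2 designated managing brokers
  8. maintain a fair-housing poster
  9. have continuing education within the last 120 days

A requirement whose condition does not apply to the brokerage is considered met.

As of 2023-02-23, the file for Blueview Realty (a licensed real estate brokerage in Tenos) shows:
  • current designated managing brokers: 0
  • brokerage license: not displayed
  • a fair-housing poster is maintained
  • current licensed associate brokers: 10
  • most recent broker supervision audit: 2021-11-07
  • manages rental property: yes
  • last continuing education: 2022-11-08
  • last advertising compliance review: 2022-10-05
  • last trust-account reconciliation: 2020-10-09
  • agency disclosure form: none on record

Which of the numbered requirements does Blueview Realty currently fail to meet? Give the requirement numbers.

1, 2, 4, 7

1. trust-account reconciliation 867 days ago vs limit 730 → not met
2. agency disclosure form absent → not met
3. broker supervision audit 473 days ago vs limit 540 → met
4. condition 'manages rental property' holds; brokerage license absent → not met
5. licensed associate brokers 10 ≥ 5 → met
6. advertising compliance review 141 days ago vs limit 180 → met
7. designated managing brokers 0 < 2 → not met
8. fair-housing poster present → met
9. continuing education 107 days ago vs limit 120 → met
Not met: 1, 2, 4, 7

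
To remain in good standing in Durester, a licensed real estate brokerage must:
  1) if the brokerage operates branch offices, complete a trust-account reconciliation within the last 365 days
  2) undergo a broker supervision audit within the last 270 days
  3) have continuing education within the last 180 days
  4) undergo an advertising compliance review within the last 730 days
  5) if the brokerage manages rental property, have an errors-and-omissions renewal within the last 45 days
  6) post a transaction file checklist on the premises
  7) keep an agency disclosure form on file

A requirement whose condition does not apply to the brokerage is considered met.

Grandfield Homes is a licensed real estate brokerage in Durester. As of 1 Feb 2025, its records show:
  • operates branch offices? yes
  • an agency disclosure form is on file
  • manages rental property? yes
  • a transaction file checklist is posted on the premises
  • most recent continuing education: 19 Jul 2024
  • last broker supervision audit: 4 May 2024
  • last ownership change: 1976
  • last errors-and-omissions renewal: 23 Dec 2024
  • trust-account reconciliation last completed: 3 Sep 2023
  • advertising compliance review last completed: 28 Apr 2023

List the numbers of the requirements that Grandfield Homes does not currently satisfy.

1, 2, 3

1. condition 'operates branch offices' holds; trust-account reconciliation 517 days ago vs limit 365 → not met
2. broker supervision audit 273 days ago vs limit 270 → not met
3. continuing education 197 days ago vs limit 180 → not met
4. advertising compliance review 645 days ago vs limit 730 → met
5. condition 'manages rental property' holds; errors-and-omissions renewal 40 days ago vs limit 45 → met
6. transaction file checklist present → met
7. agency disclosure form present → met
Not met: 1, 2, 3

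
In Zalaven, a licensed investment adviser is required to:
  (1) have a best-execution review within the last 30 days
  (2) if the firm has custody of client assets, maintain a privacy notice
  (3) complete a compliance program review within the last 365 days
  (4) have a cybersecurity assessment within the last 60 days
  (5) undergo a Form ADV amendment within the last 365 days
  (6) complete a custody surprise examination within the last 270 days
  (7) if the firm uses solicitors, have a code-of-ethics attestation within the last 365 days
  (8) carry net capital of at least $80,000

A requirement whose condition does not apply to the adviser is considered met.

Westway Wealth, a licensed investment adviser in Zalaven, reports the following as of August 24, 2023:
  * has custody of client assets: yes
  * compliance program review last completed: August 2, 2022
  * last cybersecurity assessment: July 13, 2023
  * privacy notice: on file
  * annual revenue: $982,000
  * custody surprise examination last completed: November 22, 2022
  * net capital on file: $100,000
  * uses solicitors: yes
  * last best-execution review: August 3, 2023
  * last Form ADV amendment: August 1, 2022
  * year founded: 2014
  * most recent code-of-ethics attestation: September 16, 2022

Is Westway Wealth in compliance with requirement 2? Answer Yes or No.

Yes

2. condition 'has custody of client assets' holds; privacy notice present → met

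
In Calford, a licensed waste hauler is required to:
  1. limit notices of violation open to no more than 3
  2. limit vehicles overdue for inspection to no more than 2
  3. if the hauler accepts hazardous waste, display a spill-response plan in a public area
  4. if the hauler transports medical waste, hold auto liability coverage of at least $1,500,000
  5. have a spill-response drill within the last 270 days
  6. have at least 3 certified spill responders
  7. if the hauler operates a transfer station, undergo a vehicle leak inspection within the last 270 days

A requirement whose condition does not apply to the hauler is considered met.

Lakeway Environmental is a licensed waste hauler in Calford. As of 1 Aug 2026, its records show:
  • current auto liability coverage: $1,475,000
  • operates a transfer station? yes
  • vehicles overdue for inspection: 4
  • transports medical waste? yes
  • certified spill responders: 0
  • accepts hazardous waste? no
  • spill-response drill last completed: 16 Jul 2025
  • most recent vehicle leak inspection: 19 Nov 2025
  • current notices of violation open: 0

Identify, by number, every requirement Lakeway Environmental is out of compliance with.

1. notices of violation open 0 ≤ 3 → met
2. vehicles overdue for inspection 4 > 2 → not met
3. condition 'accepts hazardous waste' does not hold → requirement n/a → met
4. condition 'transports medical waste' holds; auto liability coverage $1,475,000 < $1,500,000 → not met
5. spill-response drill 381 days ago vs limit 270 → not met
6. certified spill responders 0 < 3 → not met
7. condition 'operates a transfer station' holds; vehicle leak inspection 255 days ago vs limit 270 → met
Not met: 2, 4, 5, 6

2, 4, 5, 6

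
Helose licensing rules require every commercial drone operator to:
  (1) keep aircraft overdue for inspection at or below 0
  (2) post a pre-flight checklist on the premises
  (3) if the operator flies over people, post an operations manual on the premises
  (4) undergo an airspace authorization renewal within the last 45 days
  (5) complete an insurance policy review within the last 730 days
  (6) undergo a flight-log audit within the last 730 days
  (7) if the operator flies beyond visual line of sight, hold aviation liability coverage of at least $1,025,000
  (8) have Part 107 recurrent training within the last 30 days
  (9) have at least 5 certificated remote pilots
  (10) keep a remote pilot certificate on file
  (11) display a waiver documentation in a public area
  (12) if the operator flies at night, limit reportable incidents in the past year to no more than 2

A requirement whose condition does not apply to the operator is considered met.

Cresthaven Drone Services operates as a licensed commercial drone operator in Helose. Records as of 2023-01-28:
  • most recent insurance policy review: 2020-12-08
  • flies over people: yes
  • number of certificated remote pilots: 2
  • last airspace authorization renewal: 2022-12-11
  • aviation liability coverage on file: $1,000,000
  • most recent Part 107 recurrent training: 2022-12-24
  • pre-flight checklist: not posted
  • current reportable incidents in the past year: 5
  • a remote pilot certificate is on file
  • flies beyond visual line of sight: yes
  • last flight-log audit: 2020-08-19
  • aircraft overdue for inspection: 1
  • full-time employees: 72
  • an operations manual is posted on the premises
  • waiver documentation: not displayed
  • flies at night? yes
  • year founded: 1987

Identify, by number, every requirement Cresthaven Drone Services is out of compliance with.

1. aircraft overdue for inspection 1 > 0 → not met
2. pre-flight checklist absent → not met
3. condition 'flies over people' holds; operations manual present → met
4. airspace authorization renewal 48 days ago vs limit 45 → not met
5. insurance policy review 781 days ago vs limit 730 → not met
6. flight-log audit 892 days ago vs limit 730 → not met
7. condition 'flies beyond visual line of sight' holds; aviation liability coverage $1,000,000 < $1,025,000 → not met
8. Part 107 recurrent training 35 days ago vs limit 30 → not met
9. certificated remote pilots 2 < 5 → not met
10. remote pilot certificate present → met
11. waiver documentation absent → not met
12. condition 'flies at night' holds; reportable incidents in the past year 5 > 2 → not met
Not met: 1, 2, 4, 5, 6, 7, 8, 9, 11, 12

1, 2, 4, 5, 6, 7, 8, 9, 11, 12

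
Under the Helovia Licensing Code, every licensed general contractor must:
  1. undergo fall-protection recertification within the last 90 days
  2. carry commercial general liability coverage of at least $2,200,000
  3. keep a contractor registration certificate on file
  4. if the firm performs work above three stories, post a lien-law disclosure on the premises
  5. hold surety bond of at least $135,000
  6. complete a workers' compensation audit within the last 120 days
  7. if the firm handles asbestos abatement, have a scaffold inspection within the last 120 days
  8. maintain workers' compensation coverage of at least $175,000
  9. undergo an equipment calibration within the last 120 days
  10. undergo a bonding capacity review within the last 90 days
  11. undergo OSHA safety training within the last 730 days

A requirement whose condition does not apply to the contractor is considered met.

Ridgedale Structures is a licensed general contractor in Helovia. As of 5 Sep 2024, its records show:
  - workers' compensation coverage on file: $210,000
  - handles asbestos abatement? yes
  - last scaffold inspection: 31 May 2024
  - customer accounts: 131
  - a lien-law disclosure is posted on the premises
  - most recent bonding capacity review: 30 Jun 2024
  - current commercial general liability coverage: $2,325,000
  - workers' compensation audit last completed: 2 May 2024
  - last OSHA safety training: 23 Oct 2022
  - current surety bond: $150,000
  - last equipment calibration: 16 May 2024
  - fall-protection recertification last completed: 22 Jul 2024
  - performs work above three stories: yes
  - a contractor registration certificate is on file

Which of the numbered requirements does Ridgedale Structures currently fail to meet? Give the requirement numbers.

6

1. fall-protection recertification 45 days ago vs limit 90 → met
2. commercial general liability coverage $2,325,000 ≥ $2,200,000 → met
3. contractor registration certificate present → met
4. condition 'performs work above three stories' holds; lien-law disclosure present → met
5. surety bond $150,000 ≥ $135,000 → met
6. workers' compensation audit 126 days ago vs limit 120 → not met
7. condition 'handles asbestos abatement' holds; scaffold inspection 97 days ago vs limit 120 → met
8. workers' compensation coverage $210,000 ≥ $175,000 → met
9. equipment calibration 112 days ago vs limit 120 → met
10. bonding capacity review 67 days ago vs limit 90 → met
11. OSHA safety training 683 days ago vs limit 730 → met
Not met: 6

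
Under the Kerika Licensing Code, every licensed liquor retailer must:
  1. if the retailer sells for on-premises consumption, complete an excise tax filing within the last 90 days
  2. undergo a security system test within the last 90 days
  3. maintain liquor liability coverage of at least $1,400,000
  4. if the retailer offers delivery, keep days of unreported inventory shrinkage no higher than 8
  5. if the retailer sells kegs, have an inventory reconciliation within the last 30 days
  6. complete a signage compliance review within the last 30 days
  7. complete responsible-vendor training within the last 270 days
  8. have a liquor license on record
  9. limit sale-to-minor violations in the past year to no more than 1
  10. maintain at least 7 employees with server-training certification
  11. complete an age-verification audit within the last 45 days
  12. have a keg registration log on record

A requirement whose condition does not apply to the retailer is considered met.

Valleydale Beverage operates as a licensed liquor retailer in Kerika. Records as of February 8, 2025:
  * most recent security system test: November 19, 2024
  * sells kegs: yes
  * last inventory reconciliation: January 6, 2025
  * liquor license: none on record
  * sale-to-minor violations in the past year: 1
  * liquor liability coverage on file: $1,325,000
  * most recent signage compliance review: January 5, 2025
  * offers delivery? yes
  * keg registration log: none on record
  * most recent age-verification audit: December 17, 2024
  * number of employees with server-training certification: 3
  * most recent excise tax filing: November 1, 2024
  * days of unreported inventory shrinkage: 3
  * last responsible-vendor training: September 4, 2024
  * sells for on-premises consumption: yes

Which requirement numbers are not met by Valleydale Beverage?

1. condition 'sells for on-premises consumption' holds; excise tax filing 99 days ago vs limit 90 → not met
2. security system test 81 days ago vs limit 90 → met
3. liquor liability coverage $1,325,000 < $1,400,000 → not met
4. condition 'offers delivery' holds; days of unreported inventory shrinkage 3 ≤ 8 → met
5. condition 'sells kegs' holds; inventory reconciliation 33 days ago vs limit 30 → not met
6. signage compliance review 34 days ago vs limit 30 → not met
7. responsible-vendor training 157 days ago vs limit 270 → met
8. liquor license absent → not met
9. sale-to-minor violations in the past year 1 ≤ 1 → met
10. employees with server-training certification 3 < 7 → not met
11. age-verification audit 53 days ago vs limit 45 → not met
12. keg registration log absent → not met
Not met: 1, 3, 5, 6, 8, 10, 11, 12

1, 3, 5, 6, 8, 10, 11, 12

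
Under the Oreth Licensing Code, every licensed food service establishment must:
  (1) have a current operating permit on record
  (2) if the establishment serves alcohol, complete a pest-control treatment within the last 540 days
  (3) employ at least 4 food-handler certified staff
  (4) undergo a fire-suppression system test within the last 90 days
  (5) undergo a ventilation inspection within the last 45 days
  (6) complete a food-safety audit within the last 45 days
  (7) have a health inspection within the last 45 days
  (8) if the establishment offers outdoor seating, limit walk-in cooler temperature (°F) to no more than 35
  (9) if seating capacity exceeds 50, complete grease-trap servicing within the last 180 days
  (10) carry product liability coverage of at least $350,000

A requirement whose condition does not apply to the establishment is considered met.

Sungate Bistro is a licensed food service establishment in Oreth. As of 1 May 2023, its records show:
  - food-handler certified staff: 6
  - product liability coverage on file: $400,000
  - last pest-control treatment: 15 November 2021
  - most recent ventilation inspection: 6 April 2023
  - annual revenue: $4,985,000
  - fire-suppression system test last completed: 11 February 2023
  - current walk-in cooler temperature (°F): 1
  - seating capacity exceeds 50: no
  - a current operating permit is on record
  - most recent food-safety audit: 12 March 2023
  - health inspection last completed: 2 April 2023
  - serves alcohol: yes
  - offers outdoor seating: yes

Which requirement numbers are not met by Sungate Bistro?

6

1. current operating permit present → met
2. condition 'serves alcohol' holds; pest-control treatment 532 days ago vs limit 540 → met
3. food-handler certified staff 6 ≥ 4 → met
4. fire-suppression system test 79 days ago vs limit 90 → met
5. ventilation inspection 25 days ago vs limit 45 → met
6. food-safety audit 50 days ago vs limit 45 → not met
7. health inspection 29 days ago vs limit 45 → met
8. condition 'offers outdoor seating' holds; walk-in cooler temperature (°F) 1 ≤ 35 → met
9. condition 'seating capacity exceeds 50' does not hold → requirement n/a → met
10. product liability coverage $400,000 ≥ $350,000 → met
Not met: 6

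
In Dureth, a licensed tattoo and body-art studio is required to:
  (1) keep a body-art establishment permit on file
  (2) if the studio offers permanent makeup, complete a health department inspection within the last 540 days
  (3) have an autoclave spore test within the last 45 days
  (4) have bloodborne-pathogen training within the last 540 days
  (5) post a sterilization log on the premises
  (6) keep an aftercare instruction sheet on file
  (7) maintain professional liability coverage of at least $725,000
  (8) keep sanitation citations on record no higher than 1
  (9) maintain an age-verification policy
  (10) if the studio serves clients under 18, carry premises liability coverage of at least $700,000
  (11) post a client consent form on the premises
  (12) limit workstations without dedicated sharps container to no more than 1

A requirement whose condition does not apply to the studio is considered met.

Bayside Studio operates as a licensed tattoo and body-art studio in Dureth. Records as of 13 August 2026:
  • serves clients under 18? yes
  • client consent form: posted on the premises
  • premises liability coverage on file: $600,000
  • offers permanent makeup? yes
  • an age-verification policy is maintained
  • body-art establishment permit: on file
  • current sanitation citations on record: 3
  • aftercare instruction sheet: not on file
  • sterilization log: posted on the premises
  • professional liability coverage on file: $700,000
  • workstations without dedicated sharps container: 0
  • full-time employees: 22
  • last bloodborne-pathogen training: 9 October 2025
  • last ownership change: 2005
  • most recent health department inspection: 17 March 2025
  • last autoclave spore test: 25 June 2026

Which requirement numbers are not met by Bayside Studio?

1. body-art establishment permit present → met
2. condition 'offers permanent makeup' holds; health department inspection 514 days ago vs limit 540 → met
3. autoclave spore test 49 days ago vs limit 45 → not met
4. bloodborne-pathogen training 308 days ago vs limit 540 → met
5. sterilization log present → met
6. aftercare instruction sheet absent → not met
7. professional liability coverage $700,000 < $725,000 → not met
8. sanitation citations on record 3 > 1 → not met
9. age-verification policy present → met
10. condition 'serves clients under 18' holds; premises liability coverage $600,000 < $700,000 → not met
11. client consent form present → met
12. workstations without dedicated sharps container 0 ≤ 1 → met
Not met: 3, 6, 7, 8, 10

3, 6, 7, 8, 10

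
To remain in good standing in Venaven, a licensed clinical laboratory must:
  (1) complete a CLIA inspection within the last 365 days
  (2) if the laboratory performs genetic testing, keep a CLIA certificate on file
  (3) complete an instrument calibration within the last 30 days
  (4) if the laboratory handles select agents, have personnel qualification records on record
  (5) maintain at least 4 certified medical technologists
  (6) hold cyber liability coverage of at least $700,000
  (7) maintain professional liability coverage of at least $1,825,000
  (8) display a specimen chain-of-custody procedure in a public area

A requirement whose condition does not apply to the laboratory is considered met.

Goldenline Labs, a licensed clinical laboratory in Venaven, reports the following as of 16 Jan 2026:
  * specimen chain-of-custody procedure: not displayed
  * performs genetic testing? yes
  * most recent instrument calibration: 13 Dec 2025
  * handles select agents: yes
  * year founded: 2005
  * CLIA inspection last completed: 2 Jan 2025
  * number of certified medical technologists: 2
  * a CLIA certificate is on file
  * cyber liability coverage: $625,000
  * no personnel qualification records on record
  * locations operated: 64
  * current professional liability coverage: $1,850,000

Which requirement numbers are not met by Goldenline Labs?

1, 3, 4, 5, 6, 8

1. CLIA inspection 379 days ago vs limit 365 → not met
2. condition 'performs genetic testing' holds; CLIA certificate present → met
3. instrument calibration 34 days ago vs limit 30 → not met
4. condition 'handles select agents' holds; personnel qualification records absent → not met
5. certified medical technologists 2 < 4 → not met
6. cyber liability coverage $625,000 < $700,000 → not met
7. professional liability coverage $1,850,000 ≥ $1,825,000 → met
8. specimen chain-of-custody procedure absent → not met
Not met: 1, 3, 4, 5, 6, 8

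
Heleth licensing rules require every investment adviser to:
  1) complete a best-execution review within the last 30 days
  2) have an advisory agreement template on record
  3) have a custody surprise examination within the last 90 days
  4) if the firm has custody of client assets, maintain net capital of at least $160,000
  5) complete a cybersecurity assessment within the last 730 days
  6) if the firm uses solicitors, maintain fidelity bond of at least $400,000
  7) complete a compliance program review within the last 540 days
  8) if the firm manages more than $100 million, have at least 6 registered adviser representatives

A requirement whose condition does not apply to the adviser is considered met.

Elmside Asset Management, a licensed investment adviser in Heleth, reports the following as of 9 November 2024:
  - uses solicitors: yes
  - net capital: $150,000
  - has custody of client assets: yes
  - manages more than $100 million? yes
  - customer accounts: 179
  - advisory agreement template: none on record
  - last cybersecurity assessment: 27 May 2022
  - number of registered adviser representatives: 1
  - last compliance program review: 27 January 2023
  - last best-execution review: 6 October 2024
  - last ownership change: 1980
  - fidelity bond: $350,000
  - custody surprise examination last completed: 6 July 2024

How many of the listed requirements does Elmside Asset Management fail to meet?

8

1. best-execution review 34 days ago vs limit 30 → not met
2. advisory agreement template absent → not met
3. custody surprise examination 126 days ago vs limit 90 → not met
4. condition 'has custody of client assets' holds; net capital $150,000 < $160,000 → not met
5. cybersecurity assessment 897 days ago vs limit 730 → not met
6. condition 'uses solicitors' holds; fidelity bond $350,000 < $400,000 → not met
7. compliance program review 652 days ago vs limit 540 → not met
8. condition 'manages more than $100 million' holds; registered adviser representatives 1 < 6 → not met
Not met: 8 of 8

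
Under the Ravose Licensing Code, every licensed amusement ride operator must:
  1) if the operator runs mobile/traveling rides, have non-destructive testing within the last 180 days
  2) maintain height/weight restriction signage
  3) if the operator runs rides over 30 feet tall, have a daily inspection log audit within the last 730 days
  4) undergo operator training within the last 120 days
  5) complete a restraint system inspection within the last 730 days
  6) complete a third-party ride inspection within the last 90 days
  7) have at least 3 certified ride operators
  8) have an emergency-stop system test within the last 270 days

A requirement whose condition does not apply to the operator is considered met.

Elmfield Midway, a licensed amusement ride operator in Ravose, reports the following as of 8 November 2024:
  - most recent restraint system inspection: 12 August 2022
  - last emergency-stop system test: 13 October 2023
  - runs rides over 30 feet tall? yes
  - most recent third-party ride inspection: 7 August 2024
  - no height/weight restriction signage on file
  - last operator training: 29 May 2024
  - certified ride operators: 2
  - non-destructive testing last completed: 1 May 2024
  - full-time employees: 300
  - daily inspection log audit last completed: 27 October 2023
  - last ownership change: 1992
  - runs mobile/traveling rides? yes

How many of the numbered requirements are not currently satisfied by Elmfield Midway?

7

1. condition 'runs mobile/traveling rides' holds; non-destructive testing 191 days ago vs limit 180 → not met
2. height/weight restriction signage absent → not met
3. condition 'runs rides over 30 feet tall' holds; daily inspection log audit 378 days ago vs limit 730 → met
4. operator training 163 days ago vs limit 120 → not met
5. restraint system inspection 819 days ago vs limit 730 → not met
6. third-party ride inspection 93 days ago vs limit 90 → not met
7. certified ride operators 2 < 3 → not met
8. emergency-stop system test 392 days ago vs limit 270 → not met
Not met: 7 of 8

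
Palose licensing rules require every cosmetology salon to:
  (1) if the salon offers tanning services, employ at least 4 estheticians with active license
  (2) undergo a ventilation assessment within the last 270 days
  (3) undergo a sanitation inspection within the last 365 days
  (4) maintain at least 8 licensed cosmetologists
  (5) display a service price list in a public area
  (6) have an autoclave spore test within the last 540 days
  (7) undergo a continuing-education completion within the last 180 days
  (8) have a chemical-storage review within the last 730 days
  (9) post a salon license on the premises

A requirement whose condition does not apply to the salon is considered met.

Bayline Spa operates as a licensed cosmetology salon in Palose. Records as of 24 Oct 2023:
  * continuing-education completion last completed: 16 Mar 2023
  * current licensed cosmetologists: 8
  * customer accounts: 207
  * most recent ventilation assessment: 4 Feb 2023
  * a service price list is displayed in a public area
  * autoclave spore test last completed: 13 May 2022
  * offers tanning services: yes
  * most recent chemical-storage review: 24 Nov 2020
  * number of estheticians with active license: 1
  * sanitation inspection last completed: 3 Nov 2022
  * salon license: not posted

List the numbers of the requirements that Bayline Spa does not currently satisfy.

1, 7, 8, 9

1. condition 'offers tanning services' holds; estheticians with active license 1 < 4 → not met
2. ventilation assessment 262 days ago vs limit 270 → met
3. sanitation inspection 355 days ago vs limit 365 → met
4. licensed cosmetologists 8 ≥ 8 → met
5. service price list present → met
6. autoclave spore test 529 days ago vs limit 540 → met
7. continuing-education completion 222 days ago vs limit 180 → not met
8. chemical-storage review 1064 days ago vs limit 730 → not met
9. salon license absent → not met
Not met: 1, 7, 8, 9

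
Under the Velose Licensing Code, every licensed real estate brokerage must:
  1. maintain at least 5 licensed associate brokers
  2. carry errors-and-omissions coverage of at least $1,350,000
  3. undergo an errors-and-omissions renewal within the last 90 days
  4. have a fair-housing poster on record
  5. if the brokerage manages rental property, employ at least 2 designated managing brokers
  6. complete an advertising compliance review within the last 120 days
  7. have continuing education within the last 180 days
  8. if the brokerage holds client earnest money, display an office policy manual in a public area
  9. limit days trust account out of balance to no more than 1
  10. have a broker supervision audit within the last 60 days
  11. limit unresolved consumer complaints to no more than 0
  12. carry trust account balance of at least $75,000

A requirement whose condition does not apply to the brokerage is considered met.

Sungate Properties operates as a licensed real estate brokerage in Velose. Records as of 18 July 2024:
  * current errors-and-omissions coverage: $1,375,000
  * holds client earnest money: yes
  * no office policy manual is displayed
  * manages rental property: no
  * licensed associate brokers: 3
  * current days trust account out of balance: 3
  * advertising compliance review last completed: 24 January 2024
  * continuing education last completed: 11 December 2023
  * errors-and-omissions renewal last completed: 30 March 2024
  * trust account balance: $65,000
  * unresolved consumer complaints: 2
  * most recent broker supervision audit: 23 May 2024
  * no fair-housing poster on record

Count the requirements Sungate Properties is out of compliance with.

9

1. licensed associate brokers 3 < 5 → not met
2. errors-and-omissions coverage $1,375,000 ≥ $1,350,000 → met
3. errors-and-omissions renewal 110 days ago vs limit 90 → not met
4. fair-housing poster absent → not met
5. condition 'manages rental property' does not hold → requirement n/a → met
6. advertising compliance review 176 days ago vs limit 120 → not met
7. continuing education 220 days ago vs limit 180 → not met
8. condition 'holds client earnest money' holds; office policy manual absent → not met
9. days trust account out of balance 3 > 1 → not met
10. broker supervision audit 56 days ago vs limit 60 → met
11. unresolved consumer complaints 2 > 0 → not met
12. trust account balance $65,000 < $75,000 → not met
Not met: 9 of 12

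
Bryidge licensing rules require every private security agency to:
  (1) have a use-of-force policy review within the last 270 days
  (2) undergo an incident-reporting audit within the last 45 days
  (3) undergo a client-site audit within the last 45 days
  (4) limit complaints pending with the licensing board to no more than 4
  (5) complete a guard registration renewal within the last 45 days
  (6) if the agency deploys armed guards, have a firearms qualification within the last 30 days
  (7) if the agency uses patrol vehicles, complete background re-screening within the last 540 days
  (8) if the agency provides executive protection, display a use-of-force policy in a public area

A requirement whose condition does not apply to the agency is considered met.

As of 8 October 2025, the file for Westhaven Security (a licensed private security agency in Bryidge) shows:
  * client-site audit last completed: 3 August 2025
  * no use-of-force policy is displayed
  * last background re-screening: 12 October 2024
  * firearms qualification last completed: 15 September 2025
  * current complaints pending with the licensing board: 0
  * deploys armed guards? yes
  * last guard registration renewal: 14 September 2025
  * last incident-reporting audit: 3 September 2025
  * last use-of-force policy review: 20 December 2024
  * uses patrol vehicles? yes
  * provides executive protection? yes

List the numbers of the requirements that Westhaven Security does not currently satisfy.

1. use-of-force policy review 292 days ago vs limit 270 → not met
2. incident-reporting audit 35 days ago vs limit 45 → met
3. client-site audit 66 days ago vs limit 45 → not met
4. complaints pending with the licensing board 0 ≤ 4 → met
5. guard registration renewal 24 days ago vs limit 45 → met
6. condition 'deploys armed guards' holds; firearms qualification 23 days ago vs limit 30 → met
7. condition 'uses patrol vehicles' holds; background re-screening 361 days ago vs limit 540 → met
8. condition 'provides executive protection' holds; use-of-force policy absent → not met
Not met: 1, 3, 8

1, 3, 8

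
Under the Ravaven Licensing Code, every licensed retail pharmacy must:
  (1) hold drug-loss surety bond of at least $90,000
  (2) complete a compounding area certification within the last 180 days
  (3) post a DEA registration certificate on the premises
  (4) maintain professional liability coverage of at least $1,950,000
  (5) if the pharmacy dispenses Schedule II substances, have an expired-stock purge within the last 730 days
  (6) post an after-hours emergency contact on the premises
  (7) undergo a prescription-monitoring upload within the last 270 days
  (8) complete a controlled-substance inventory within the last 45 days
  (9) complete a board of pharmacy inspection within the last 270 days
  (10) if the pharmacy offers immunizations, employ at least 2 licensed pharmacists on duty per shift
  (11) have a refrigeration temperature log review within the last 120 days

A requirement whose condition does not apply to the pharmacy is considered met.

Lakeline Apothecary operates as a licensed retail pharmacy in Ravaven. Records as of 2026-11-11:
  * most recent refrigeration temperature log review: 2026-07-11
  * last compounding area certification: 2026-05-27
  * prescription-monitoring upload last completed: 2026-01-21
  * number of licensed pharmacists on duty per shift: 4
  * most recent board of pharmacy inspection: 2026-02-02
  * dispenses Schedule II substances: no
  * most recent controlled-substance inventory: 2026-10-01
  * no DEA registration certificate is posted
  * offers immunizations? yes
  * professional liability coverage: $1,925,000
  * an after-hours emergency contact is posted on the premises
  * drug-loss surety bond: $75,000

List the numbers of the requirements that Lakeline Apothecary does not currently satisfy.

1, 3, 4, 7, 9, 11

1. drug-loss surety bond $75,000 < $90,000 → not met
2. compounding area certification 168 days ago vs limit 180 → met
3. DEA registration certificate absent → not met
4. professional liability coverage $1,925,000 < $1,950,000 → not met
5. condition 'dispenses Schedule II substances' does not hold → requirement n/a → met
6. after-hours emergency contact present → met
7. prescription-monitoring upload 294 days ago vs limit 270 → not met
8. controlled-substance inventory 41 days ago vs limit 45 → met
9. board of pharmacy inspection 282 days ago vs limit 270 → not met
10. condition 'offers immunizations' holds; licensed pharmacists on duty per shift 4 ≥ 2 → met
11. refrigeration temperature log review 123 days ago vs limit 120 → not met
Not met: 1, 3, 4, 7, 9, 11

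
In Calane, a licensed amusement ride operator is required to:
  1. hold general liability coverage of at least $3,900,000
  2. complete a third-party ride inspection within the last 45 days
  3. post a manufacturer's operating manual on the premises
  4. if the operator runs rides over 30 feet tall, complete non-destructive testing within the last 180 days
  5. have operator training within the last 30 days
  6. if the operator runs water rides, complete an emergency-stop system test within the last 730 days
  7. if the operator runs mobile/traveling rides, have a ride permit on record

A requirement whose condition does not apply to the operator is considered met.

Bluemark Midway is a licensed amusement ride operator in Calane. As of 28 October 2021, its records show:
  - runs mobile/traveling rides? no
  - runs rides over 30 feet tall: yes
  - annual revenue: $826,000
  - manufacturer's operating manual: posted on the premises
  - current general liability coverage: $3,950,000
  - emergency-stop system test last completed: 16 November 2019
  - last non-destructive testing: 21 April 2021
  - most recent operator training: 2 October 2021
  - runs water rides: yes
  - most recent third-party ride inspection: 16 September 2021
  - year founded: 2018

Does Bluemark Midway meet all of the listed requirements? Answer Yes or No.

No

1. general liability coverage $3,950,000 ≥ $3,900,000 → met
2. third-party ride inspection 42 days ago vs limit 45 → met
3. manufacturer's operating manual present → met
4. condition 'runs rides over 30 feet tall' holds; non-destructive testing 190 days ago vs limit 180 → not met
5. operator training 26 days ago vs limit 30 → met
6. condition 'runs water rides' holds; emergency-stop system test 712 days ago vs limit 730 → met
7. condition 'runs mobile/traveling rides' does not hold → requirement n/a → met
Not met: 4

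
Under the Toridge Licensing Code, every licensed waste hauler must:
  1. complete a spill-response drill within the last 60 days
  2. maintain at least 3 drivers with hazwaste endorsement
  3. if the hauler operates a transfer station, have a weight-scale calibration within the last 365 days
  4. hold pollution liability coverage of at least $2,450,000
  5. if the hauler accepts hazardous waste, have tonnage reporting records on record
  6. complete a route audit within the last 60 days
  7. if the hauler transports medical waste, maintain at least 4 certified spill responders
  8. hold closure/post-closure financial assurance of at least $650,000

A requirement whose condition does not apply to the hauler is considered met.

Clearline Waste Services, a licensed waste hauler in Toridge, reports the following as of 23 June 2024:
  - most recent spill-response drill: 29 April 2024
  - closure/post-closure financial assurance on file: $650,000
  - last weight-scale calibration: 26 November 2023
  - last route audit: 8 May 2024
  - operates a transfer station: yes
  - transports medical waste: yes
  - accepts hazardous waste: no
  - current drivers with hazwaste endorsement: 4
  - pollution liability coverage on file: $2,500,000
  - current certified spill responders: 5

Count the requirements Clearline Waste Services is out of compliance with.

0

1. spill-response drill 55 days ago vs limit 60 → met
2. drivers with hazwaste endorsement 4 ≥ 3 → met
3. condition 'operates a transfer station' holds; weight-scale calibration 210 days ago vs limit 365 → met
4. pollution liability coverage $2,500,000 ≥ $2,450,000 → met
5. condition 'accepts hazardous waste' does not hold → requirement n/a → met
6. route audit 46 days ago vs limit 60 → met
7. condition 'transports medical waste' holds; certified spill responders 5 ≥ 4 → met
8. closure/post-closure financial assurance $650,000 ≥ $650,000 → met
Not met: 0 of 8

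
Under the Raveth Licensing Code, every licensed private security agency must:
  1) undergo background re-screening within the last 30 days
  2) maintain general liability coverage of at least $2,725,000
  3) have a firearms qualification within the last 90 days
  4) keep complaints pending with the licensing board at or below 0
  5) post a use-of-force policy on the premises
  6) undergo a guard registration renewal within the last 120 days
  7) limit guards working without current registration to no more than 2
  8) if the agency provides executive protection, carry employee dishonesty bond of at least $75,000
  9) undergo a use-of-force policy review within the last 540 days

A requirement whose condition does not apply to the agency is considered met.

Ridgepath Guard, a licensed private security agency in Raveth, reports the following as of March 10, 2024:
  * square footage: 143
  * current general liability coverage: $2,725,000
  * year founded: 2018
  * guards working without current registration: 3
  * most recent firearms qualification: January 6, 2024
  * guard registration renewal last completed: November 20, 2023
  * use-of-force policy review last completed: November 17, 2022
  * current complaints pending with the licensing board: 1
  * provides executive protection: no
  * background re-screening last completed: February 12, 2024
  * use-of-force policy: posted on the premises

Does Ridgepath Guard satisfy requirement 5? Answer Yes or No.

5. use-of-force policy present → met

Yes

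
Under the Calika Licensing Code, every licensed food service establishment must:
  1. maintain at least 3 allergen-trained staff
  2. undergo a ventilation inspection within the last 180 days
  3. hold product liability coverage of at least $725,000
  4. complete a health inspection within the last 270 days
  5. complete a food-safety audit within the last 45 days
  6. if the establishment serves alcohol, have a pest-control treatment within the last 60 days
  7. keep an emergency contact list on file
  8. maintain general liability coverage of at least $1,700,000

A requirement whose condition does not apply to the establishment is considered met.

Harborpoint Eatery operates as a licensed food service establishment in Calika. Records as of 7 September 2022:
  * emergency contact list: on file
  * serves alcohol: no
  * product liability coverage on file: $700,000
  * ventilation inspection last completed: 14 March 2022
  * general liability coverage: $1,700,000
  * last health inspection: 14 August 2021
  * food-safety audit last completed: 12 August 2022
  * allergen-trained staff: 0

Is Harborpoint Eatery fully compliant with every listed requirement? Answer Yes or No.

1. allergen-trained staff 0 < 3 → not met
2. ventilation inspection 177 days ago vs limit 180 → met
3. product liability coverage $700,000 < $725,000 → not met
4. health inspection 389 days ago vs limit 270 → not met
5. food-safety audit 26 days ago vs limit 45 → met
6. condition 'serves alcohol' does not hold → requirement n/a → met
7. emergency contact list present → met
8. general liability coverage $1,700,000 ≥ $1,700,000 → met
Not met: 1, 3, 4

No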